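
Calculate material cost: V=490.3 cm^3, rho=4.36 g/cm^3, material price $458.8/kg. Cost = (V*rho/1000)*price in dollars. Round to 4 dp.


Mass = 490.3*4.36/1000 = 2.137708 kg
Cost = 2.137708 * 458.8 = 980.7804 $


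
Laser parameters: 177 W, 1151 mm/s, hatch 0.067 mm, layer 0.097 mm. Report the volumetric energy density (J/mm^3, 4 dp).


E = 177 / (1151*0.067*0.097) = 23.662 J/mm^3


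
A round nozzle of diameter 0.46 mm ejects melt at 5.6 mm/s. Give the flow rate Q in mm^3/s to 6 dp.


A = pi*(0.46/2)^2 = 0.16619025 mm^2
Q = 0.16619025 * 5.6 = 0.930665 mm^3/s


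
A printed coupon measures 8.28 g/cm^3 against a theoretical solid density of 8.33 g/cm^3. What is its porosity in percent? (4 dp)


Porosity = (1-8.28/8.33)*100 = 0.6002 %


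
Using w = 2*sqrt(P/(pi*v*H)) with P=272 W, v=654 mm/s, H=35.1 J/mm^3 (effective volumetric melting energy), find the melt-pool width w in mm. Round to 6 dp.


w = 2*sqrt(272/(pi*654*35.1)) = 0.122828 mm


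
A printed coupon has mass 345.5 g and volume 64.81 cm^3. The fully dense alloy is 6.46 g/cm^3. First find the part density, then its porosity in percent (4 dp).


rho_part = 345.5 / 64.81 = 5.33096744 g/cm^3
Porosity = (1 - 5.33096744/6.46)*100 = 17.4773 %


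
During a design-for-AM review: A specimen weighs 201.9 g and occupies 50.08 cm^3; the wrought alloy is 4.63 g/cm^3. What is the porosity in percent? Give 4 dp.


rho_part = 201.9 / 50.08 = 4.03154952 g/cm^3
Porosity = (1 - 4.03154952/4.63)*100 = 12.9255 %


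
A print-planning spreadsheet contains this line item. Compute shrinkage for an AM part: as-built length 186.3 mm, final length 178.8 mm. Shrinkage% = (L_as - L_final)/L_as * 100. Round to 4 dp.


Shrinkage = ((186.3-178.8)/186.3)*100 = 4.0258 %


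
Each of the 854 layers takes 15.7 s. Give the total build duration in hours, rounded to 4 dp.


t = 854 * 15.7 / 3600 = 3.7244 hrs


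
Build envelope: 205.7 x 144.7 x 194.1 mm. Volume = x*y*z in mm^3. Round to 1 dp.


V = 205.7 * 144.7 * 194.1 = 5777345.7 mm^3


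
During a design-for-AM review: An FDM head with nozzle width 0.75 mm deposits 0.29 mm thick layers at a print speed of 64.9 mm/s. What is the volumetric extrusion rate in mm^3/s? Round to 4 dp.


Rate = 0.75 * 0.29 * 64.9 = 14.1158 mm^3/s


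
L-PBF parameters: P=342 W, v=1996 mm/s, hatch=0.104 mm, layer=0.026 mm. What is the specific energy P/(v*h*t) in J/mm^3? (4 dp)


Build rate = 1996 * 0.104 * 0.026 = 5.397184 mm^3/s
SE = 342 / 5.397184 = 63.3664 J/mm^3


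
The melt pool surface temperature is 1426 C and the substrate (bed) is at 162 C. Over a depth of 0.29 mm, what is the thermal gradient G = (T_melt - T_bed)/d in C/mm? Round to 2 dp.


G = (1426-162)/0.29 = 4358.62 C/mm


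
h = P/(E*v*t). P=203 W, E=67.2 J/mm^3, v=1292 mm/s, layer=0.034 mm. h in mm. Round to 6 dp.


h = 203 / (67.2*1292*0.034) = 0.068768 mm


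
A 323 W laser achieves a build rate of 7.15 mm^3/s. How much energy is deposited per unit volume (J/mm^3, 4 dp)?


SE = 323 / 7.15 = 45.1748 J/mm^3


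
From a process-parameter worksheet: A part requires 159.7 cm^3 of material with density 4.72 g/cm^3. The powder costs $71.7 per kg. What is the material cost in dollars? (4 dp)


Mass = 159.7*4.72/1000 = 0.753784 kg
Cost = 0.753784 * 71.7 = 54.0463 $


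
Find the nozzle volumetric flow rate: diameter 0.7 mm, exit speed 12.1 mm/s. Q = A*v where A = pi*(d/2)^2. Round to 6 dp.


A = pi*(0.7/2)^2 = 0.3848451 mm^2
Q = 0.3848451 * 12.1 = 4.656626 mm^3/s


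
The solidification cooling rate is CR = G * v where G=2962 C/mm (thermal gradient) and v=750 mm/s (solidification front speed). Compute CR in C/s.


CR = 2962 * 750 = 2221500 C/s


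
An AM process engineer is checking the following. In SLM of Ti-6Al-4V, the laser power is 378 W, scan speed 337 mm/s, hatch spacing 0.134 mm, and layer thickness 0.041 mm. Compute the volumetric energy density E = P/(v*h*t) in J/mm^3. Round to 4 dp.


E = 378 / (337*0.134*0.041) = 204.1612 J/mm^3


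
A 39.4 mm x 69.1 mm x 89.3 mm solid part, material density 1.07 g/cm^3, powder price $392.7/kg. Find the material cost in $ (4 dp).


V = 39.4 * 69.1 * 89.3 = 243122.822 mm^3 = 243.122822 cm^3
Mass = 243.122822 * 1.07 / 1000 = 0.26014142 kg
Cost = 0.26014142 * 392.7 = 102.1575 $


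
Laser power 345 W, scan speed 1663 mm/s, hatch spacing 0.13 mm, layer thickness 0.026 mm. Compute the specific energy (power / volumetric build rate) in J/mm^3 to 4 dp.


Build rate = 1663 * 0.13 * 0.026 = 5.62094 mm^3/s
SE = 345 / 5.62094 = 61.3776 J/mm^3


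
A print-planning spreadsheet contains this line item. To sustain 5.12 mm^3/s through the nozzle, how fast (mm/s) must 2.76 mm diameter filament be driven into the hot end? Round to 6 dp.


A = pi*(2.76/2)^2 = 5.982849
v = 5.12 / 5.982849 = 0.85578 mm/s


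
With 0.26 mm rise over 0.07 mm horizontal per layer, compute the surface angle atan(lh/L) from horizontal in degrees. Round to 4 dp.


angle = atan(0.26/0.07) = 74.9315 degrees


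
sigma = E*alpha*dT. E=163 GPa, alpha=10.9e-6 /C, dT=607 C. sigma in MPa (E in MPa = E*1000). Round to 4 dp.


sigma = 163*1000 * 10.9e-6 * 607 = 1078.4569 MPa


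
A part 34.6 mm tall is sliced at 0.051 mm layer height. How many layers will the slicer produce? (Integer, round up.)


Layers = ceil(34.6/0.051) = 679


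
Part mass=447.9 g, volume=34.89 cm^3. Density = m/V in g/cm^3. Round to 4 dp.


rho = 447.9 / 34.89 = 12.8375 g/cm^3


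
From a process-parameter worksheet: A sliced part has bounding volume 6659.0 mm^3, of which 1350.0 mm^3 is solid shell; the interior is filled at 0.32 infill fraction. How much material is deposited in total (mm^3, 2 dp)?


V_infill = (6659.0 - 1350.0) * 0.32 = 1698.88
V_total = 1350.0 + 1698.88 = 3048.88 mm^3


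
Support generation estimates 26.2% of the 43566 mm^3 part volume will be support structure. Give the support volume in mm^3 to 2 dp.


V_support = 43566 * 0.262 = 11414.29 mm^3


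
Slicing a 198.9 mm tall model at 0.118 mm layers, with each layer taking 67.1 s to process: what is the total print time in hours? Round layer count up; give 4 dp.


Layers = ceil(198.9/0.118) = 1686
t = 1686 * 67.1 / 3600 = 31.4252 hrs


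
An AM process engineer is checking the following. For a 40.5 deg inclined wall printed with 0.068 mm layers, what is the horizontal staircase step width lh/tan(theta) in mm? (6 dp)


step = 0.068 / tan(40.5) = 0.079618 mm


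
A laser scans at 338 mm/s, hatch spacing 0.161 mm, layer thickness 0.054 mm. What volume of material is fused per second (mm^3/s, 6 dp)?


Rate = 338 * 0.161 * 0.054 = 2.938572 mm^3/s


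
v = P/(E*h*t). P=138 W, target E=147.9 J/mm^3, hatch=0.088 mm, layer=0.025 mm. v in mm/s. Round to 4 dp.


v = 138 / (147.9*0.088*0.025) = 424.1195 mm/s


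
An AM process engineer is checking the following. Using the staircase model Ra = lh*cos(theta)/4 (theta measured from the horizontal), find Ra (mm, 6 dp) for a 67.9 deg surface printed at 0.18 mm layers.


Ra = 0.18 * cos(67.9) / 4 = 0.01693 mm


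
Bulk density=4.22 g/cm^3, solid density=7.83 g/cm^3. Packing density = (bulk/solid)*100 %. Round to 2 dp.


Packing = (4.22/7.83)*100 = 53.9 %


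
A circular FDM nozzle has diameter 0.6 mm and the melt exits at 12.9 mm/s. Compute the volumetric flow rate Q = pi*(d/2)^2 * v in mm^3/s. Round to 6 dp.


A = pi*(0.6/2)^2 = 0.28274334 mm^2
Q = 0.28274334 * 12.9 = 3.647389 mm^3/s


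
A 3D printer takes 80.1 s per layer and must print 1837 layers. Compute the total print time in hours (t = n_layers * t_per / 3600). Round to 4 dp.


t = 1837 * 80.1 / 3600 = 40.8733 hrs


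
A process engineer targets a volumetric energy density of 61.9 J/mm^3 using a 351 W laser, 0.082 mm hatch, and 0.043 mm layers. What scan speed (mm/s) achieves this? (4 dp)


v = 351 / (61.9*0.082*0.043) = 1608.1782 mm/s


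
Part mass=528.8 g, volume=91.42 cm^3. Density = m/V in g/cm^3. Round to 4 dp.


rho = 528.8 / 91.42 = 5.7843 g/cm^3


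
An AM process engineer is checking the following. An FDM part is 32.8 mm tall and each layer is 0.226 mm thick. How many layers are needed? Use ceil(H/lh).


Layers = ceil(32.8/0.226) = 146


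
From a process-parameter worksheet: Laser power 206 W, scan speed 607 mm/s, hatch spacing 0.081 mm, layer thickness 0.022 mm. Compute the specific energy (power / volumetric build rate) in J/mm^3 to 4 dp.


Build rate = 607 * 0.081 * 0.022 = 1.081674 mm^3/s
SE = 206 / 1.081674 = 190.4456 J/mm^3


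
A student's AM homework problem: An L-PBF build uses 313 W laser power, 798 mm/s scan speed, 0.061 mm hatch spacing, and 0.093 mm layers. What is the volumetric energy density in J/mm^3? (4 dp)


E = 313 / (798*0.061*0.093) = 69.1399 J/mm^3


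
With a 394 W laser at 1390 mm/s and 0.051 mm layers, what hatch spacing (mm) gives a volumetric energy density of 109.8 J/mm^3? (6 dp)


h = 394 / (109.8*1390*0.051) = 0.050618 mm


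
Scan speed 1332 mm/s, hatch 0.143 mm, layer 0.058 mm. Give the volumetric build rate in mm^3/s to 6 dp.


Rate = 1332 * 0.143 * 0.058 = 11.047608 mm^3/s


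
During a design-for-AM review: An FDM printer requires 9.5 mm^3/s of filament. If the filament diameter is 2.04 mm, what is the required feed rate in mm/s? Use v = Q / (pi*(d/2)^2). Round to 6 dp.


A = pi*(2.04/2)^2 = 3.268513
v = 9.5 / 3.268513 = 2.90652 mm/s


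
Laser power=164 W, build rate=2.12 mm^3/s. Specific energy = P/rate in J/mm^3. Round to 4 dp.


SE = 164 / 2.12 = 77.3585 J/mm^3


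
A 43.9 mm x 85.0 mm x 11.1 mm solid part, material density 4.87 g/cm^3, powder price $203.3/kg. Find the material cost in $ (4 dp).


V = 43.9 * 85.0 * 11.1 = 41419.65 mm^3 = 41.41965 cm^3
Mass = 41.41965 * 4.87 / 1000 = 0.2017137 kg
Cost = 0.2017137 * 203.3 = 41.0084 $


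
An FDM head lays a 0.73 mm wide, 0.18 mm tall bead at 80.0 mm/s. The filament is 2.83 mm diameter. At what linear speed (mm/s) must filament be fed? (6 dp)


Q = 0.73 * 0.18 * 80.0 = 10.512 mm^3/s
A_fil = pi*(2.83/2)^2 = 6.29017535 mm^2
v_feed = 10.512 / 6.29017535 = 1.671178 mm/s


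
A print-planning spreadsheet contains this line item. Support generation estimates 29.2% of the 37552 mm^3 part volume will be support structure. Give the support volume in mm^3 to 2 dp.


V_support = 37552 * 0.292 = 10965.18 mm^3


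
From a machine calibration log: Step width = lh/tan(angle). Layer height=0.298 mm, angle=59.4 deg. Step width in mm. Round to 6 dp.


step = 0.298 / tan(59.4) = 0.176237 mm


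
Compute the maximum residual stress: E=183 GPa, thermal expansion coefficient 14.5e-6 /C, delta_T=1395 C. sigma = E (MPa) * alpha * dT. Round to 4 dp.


sigma = 183*1000 * 14.5e-6 * 1395 = 3701.6325 MPa


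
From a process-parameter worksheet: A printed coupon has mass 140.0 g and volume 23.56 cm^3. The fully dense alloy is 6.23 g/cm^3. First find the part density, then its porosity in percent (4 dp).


rho_part = 140.0 / 23.56 = 5.94227504 g/cm^3
Porosity = (1 - 5.94227504/6.23)*100 = 4.6184 %


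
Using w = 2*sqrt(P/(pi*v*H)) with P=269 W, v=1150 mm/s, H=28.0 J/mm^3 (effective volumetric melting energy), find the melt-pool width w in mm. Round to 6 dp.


w = 2*sqrt(269/(pi*1150*28.0)) = 0.103134 mm


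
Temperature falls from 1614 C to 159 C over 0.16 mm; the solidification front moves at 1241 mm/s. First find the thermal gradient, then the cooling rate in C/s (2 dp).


G = (1614-159)/0.16 = 9093.75 C/mm
CR = 9093.75 * 1241 = 11285343.75 C/s


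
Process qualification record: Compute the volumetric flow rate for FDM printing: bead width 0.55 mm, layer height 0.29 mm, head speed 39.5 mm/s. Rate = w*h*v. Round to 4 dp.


Rate = 0.55 * 0.29 * 39.5 = 6.3003 mm^3/s


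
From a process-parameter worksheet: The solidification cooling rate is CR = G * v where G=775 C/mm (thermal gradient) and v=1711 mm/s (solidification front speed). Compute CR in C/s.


CR = 775 * 1711 = 1326025 C/s


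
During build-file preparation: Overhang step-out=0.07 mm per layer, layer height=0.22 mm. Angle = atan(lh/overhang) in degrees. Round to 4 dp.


angle = atan(0.22/0.07) = 72.3499 degrees


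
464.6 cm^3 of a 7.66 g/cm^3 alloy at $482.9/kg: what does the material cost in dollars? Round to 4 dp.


Mass = 464.6*7.66/1000 = 3.558836 kg
Cost = 3.558836 * 482.9 = 1718.5619 $


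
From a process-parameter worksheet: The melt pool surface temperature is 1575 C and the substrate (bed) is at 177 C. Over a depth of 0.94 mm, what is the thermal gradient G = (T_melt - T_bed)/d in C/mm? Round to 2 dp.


G = (1575-177)/0.94 = 1487.23 C/mm


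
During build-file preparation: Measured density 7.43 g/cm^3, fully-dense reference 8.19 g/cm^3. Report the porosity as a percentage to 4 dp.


Porosity = (1-7.43/8.19)*100 = 9.2796 %


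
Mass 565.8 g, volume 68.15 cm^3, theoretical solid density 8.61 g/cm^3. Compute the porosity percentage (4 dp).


rho_part = 565.8 / 68.15 = 8.30227439 g/cm^3
Porosity = (1 - 8.30227439/8.61)*100 = 3.574 %


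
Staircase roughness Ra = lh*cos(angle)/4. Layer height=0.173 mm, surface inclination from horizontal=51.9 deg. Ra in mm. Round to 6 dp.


Ra = 0.173 * cos(51.9) / 4 = 0.026687 mm


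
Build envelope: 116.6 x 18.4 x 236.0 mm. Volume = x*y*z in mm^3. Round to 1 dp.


V = 116.6 * 18.4 * 236.0 = 506323.8 mm^3


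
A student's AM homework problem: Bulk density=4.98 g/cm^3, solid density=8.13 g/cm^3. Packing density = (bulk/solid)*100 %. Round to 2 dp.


Packing = (4.98/8.13)*100 = 61.25 %


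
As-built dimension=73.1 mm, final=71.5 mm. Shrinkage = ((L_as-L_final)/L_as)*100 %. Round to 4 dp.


Shrinkage = ((73.1-71.5)/73.1)*100 = 2.1888 %


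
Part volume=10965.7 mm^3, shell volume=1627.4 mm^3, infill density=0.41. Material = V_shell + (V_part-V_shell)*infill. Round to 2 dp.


V_infill = (10965.7 - 1627.4) * 0.41 = 3828.7
V_total = 1627.4 + 3828.7 = 5456.1 mm^3


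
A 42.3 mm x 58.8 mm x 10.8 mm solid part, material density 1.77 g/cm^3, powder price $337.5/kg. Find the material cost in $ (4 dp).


V = 42.3 * 58.8 * 10.8 = 26862.192 mm^3 = 26.862192 cm^3
Mass = 26.862192 * 1.77 / 1000 = 0.04754608 kg
Cost = 0.04754608 * 337.5 = 16.0468 $


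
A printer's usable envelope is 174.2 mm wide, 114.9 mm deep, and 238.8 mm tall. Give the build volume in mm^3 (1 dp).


V = 174.2 * 114.9 * 238.8 = 4779720.5 mm^3


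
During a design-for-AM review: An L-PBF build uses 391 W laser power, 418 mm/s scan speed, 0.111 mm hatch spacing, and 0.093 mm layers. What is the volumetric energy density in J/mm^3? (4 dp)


E = 391 / (418*0.111*0.093) = 90.6138 J/mm^3


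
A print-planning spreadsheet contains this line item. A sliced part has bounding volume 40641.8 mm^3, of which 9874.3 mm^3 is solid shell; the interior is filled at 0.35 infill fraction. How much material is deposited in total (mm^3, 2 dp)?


V_infill = (40641.8 - 9874.3) * 0.35 = 10768.63
V_total = 9874.3 + 10768.63 = 20642.93 mm^3


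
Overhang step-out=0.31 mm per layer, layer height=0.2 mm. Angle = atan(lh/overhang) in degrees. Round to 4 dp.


angle = atan(0.2/0.31) = 32.8285 degrees


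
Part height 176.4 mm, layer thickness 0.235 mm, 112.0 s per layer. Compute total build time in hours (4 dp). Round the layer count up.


Layers = ceil(176.4/0.235) = 751
t = 751 * 112.0 / 3600 = 23.3644 hrs


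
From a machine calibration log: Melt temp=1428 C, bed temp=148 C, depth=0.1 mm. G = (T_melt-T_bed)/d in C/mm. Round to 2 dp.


G = (1428-148)/0.1 = 12800.0 C/mm


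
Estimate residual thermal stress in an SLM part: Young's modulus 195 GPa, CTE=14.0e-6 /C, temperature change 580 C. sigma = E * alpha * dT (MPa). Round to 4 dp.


sigma = 195*1000 * 14.0e-6 * 580 = 1583.4 MPa


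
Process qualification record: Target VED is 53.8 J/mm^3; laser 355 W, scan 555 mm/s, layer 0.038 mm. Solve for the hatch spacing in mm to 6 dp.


h = 355 / (53.8*555*0.038) = 0.312874 mm


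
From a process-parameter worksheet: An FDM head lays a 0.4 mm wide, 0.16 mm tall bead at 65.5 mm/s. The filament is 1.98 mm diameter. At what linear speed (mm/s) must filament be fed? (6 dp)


Q = 0.4 * 0.16 * 65.5 = 4.192 mm^3/s
A_fil = pi*(1.98/2)^2 = 3.07907496 mm^2
v_feed = 4.192 / 3.07907496 = 1.361448 mm/s


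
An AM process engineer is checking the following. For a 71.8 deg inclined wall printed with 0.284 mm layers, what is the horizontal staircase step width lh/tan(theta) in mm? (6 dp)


step = 0.284 / tan(71.8) = 0.093374 mm


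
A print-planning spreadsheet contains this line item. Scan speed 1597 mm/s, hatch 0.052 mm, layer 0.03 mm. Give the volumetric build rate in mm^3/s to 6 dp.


Rate = 1597 * 0.052 * 0.03 = 2.49132 mm^3/s


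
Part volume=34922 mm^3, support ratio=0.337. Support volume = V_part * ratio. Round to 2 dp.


V_support = 34922 * 0.337 = 11768.71 mm^3


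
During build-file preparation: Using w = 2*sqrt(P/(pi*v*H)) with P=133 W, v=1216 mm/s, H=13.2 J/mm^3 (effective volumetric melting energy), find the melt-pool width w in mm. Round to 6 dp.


w = 2*sqrt(133/(pi*1216*13.2)) = 0.102713 mm


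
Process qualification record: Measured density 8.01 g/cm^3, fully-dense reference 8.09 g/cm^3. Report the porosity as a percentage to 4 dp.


Porosity = (1-8.01/8.09)*100 = 0.9889 %


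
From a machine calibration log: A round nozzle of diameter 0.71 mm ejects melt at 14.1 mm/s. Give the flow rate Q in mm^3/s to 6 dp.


A = pi*(0.71/2)^2 = 0.39591921 mm^2
Q = 0.39591921 * 14.1 = 5.582461 mm^3/s


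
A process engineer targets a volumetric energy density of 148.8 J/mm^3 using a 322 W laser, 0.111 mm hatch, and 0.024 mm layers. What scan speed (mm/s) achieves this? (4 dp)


v = 322 / (148.8*0.111*0.024) = 812.3042 mm/s


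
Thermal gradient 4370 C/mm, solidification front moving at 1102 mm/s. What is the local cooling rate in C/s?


CR = 4370 * 1102 = 4815740 C/s


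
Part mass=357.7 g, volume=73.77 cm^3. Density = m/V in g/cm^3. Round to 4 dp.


rho = 357.7 / 73.77 = 4.8489 g/cm^3


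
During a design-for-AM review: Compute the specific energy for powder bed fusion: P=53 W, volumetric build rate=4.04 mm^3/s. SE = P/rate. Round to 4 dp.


SE = 53 / 4.04 = 13.1188 J/mm^3


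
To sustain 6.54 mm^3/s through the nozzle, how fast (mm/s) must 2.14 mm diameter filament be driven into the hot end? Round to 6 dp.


A = pi*(2.14/2)^2 = 3.596809
v = 6.54 / 3.596809 = 1.818278 mm/s


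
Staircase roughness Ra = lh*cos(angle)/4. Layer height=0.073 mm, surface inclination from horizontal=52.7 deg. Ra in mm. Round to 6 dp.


Ra = 0.073 * cos(52.7) / 4 = 0.011059 mm


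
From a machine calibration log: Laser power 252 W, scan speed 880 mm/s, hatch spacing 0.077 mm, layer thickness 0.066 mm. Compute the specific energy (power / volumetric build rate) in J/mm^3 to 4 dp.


Build rate = 880 * 0.077 * 0.066 = 4.47216 mm^3/s
SE = 252 / 4.47216 = 56.3486 J/mm^3


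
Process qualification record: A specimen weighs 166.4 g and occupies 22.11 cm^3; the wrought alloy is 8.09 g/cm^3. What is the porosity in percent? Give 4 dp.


rho_part = 166.4 / 22.11 = 7.52600633 g/cm^3
Porosity = (1 - 7.52600633/8.09)*100 = 6.9715 %


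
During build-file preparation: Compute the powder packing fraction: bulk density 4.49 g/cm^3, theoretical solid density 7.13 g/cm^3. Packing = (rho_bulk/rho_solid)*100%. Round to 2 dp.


Packing = (4.49/7.13)*100 = 62.97 %


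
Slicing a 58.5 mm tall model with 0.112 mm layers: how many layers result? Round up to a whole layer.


Layers = ceil(58.5/0.112) = 523


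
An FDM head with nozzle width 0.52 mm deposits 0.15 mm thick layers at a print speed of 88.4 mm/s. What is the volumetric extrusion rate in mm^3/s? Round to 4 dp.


Rate = 0.52 * 0.15 * 88.4 = 6.8952 mm^3/s


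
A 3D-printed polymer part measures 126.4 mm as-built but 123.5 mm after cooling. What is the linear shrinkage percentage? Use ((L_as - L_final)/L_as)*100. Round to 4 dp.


Shrinkage = ((126.4-123.5)/126.4)*100 = 2.2943 %


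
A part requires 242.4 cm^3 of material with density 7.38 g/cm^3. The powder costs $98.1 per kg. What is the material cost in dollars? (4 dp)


Mass = 242.4*7.38/1000 = 1.788912 kg
Cost = 1.788912 * 98.1 = 175.4923 $


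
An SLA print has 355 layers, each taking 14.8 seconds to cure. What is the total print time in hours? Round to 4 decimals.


t = 355 * 14.8 / 3600 = 1.4594 hrs


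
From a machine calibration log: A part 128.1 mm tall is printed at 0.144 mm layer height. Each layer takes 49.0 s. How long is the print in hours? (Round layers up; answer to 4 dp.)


Layers = ceil(128.1/0.144) = 890
t = 890 * 49.0 / 3600 = 12.1139 hrs


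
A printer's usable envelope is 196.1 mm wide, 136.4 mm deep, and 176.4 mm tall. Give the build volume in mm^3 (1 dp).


V = 196.1 * 136.4 * 176.4 = 4718354.3 mm^3


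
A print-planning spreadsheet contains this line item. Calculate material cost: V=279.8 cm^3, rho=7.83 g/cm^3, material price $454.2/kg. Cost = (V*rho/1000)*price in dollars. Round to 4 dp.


Mass = 279.8*7.83/1000 = 2.190834 kg
Cost = 2.190834 * 454.2 = 995.0768 $


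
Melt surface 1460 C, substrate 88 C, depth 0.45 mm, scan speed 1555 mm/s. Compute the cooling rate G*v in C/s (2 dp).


G = (1460-88)/0.45 = 3048.88888889 C/mm
CR = 3048.88888889 * 1555 = 4741022.22 C/s


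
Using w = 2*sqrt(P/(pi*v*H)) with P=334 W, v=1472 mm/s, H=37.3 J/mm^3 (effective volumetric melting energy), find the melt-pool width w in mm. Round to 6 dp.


w = 2*sqrt(334/(pi*1472*37.3)) = 0.088008 mm


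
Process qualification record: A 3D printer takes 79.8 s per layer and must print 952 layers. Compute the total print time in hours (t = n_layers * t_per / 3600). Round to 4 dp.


t = 952 * 79.8 / 3600 = 21.1027 hrs


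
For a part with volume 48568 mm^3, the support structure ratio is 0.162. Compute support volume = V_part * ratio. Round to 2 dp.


V_support = 48568 * 0.162 = 7868.02 mm^3


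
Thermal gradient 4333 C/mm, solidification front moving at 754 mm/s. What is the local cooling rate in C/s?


CR = 4333 * 754 = 3267082 C/s


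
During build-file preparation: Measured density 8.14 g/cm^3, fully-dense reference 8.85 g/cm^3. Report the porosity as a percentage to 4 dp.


Porosity = (1-8.14/8.85)*100 = 8.0226 %


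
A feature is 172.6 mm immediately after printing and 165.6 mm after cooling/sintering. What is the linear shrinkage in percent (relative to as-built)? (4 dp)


Shrinkage = ((172.6-165.6)/172.6)*100 = 4.0556 %


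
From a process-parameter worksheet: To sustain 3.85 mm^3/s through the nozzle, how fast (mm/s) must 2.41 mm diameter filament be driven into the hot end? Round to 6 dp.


A = pi*(2.41/2)^2 = 4.561671
v = 3.85 / 4.561671 = 0.843989 mm/s


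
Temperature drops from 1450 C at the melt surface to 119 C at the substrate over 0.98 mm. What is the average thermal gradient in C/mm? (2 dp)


G = (1450-119)/0.98 = 1358.16 C/mm


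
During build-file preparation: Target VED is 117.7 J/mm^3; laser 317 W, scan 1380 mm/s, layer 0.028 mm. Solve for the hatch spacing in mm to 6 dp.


h = 317 / (117.7*1380*0.028) = 0.069702 mm


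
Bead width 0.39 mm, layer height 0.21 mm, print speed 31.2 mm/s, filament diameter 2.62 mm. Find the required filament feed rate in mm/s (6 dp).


Q = 0.39 * 0.21 * 31.2 = 2.55528 mm^3/s
A_fil = pi*(2.62/2)^2 = 5.39128715 mm^2
v_feed = 2.55528 / 5.39128715 = 0.473965 mm/s


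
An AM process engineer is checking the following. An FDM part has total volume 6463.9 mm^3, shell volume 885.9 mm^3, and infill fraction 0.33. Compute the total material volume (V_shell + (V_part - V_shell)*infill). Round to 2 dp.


V_infill = (6463.9 - 885.9) * 0.33 = 1840.74
V_total = 885.9 + 1840.74 = 2726.64 mm^3


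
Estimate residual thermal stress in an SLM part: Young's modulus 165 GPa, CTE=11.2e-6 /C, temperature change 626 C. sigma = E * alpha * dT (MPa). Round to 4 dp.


sigma = 165*1000 * 11.2e-6 * 626 = 1156.848 MPa


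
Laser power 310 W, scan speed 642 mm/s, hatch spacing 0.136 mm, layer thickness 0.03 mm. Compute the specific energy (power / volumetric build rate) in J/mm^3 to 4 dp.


Build rate = 642 * 0.136 * 0.03 = 2.61936 mm^3/s
SE = 310 / 2.61936 = 118.3495 J/mm^3


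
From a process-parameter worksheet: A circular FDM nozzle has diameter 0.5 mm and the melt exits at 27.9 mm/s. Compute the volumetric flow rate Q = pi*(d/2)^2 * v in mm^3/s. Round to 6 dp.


A = pi*(0.5/2)^2 = 0.19634954 mm^2
Q = 0.19634954 * 27.9 = 5.478152 mm^3/s


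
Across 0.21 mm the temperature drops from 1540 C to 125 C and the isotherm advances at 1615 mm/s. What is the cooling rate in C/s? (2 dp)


G = (1540-125)/0.21 = 6738.0952381 C/mm
CR = 6738.0952381 * 1615 = 10882023.81 C/s


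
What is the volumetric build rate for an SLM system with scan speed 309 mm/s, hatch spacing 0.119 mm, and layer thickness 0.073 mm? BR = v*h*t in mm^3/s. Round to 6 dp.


Rate = 309 * 0.119 * 0.073 = 2.684283 mm^3/s


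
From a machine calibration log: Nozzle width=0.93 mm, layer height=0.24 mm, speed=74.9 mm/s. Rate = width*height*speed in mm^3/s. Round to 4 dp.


Rate = 0.93 * 0.24 * 74.9 = 16.7177 mm^3/s


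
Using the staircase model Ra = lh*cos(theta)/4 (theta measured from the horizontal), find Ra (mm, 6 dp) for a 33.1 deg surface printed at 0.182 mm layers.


Ra = 0.182 * cos(33.1) / 4 = 0.038116 mm


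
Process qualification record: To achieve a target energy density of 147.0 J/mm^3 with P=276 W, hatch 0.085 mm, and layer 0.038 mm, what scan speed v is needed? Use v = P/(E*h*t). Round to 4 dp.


v = 276 / (147.0*0.085*0.038) = 581.2851 mm/s


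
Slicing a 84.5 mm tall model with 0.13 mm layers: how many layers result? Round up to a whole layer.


Layers = ceil(84.5/0.13) = 650


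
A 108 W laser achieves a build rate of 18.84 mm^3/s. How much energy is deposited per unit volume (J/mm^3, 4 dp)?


SE = 108 / 18.84 = 5.7325 J/mm^3


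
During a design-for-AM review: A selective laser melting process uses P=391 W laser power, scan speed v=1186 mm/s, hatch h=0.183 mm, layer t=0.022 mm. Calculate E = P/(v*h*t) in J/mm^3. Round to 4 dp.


E = 391 / (1186*0.183*0.022) = 81.8876 J/mm^3


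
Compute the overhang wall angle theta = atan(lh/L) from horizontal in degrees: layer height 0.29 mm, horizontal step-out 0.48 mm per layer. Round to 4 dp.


angle = atan(0.29/0.48) = 31.139 degrees


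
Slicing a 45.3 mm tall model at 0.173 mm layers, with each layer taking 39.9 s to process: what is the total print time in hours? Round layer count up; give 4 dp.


Layers = ceil(45.3/0.173) = 262
t = 262 * 39.9 / 3600 = 2.9038 hrs


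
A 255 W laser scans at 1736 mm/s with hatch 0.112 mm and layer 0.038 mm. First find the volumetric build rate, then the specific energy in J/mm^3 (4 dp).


Build rate = 1736 * 0.112 * 0.038 = 7.388416 mm^3/s
SE = 255 / 7.388416 = 34.5135 J/mm^3


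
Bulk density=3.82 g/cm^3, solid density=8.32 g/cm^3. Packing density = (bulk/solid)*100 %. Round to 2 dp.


Packing = (3.82/8.32)*100 = 45.91 %


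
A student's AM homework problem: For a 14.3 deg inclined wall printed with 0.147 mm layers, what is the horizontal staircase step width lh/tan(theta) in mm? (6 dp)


step = 0.147 / tan(14.3) = 0.576704 mm


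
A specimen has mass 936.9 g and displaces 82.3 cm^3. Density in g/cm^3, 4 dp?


rho = 936.9 / 82.3 = 11.384 g/cm^3


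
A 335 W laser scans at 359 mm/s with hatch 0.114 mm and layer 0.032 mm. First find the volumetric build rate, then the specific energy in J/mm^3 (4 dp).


Build rate = 359 * 0.114 * 0.032 = 1.309632 mm^3/s
SE = 335 / 1.309632 = 255.797 J/mm^3


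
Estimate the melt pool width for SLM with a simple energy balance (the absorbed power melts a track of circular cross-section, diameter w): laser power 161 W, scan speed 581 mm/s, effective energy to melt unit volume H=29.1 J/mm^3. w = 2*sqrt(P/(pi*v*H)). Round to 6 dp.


w = 2*sqrt(161/(pi*581*29.1)) = 0.110112 mm


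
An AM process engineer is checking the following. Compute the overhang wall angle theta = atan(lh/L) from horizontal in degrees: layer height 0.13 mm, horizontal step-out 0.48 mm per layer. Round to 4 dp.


angle = atan(0.13/0.48) = 15.1541 degrees


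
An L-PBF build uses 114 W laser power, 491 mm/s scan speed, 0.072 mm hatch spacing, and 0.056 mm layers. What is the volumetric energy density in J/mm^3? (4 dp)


E = 114 / (491*0.072*0.056) = 57.5841 J/mm^3


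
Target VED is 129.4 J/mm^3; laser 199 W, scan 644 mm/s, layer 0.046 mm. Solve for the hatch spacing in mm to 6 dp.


h = 199 / (129.4*644*0.046) = 0.051913 mm


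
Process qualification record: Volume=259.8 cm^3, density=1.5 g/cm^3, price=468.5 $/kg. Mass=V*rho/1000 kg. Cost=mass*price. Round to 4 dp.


Mass = 259.8*1.5/1000 = 0.3897 kg
Cost = 0.3897 * 468.5 = 182.5745 $


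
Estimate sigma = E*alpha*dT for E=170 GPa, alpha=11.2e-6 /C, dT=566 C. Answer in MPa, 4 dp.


sigma = 170*1000 * 11.2e-6 * 566 = 1077.664 MPa


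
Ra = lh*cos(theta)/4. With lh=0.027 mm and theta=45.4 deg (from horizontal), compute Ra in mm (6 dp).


Ra = 0.027 * cos(45.4) / 4 = 0.00474 mm


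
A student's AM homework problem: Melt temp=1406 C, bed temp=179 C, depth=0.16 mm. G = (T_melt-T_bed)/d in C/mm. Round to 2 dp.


G = (1406-179)/0.16 = 7668.75 C/mm


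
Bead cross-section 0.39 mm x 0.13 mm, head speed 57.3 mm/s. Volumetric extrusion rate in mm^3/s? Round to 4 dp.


Rate = 0.39 * 0.13 * 57.3 = 2.9051 mm^3/s


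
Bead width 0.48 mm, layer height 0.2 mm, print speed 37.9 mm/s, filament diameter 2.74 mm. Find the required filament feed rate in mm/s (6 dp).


Q = 0.48 * 0.2 * 37.9 = 3.6384 mm^3/s
A_fil = pi*(2.74/2)^2 = 5.89645525 mm^2
v_feed = 3.6384 / 5.89645525 = 0.617049 mm/s


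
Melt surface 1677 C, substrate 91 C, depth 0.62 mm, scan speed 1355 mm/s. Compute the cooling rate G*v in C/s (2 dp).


G = (1677-91)/0.62 = 2558.06451613 C/mm
CR = 2558.06451613 * 1355 = 3466177.42 C/s


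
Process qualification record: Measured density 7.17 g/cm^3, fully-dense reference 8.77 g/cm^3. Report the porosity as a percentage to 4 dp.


Porosity = (1-7.17/8.77)*100 = 18.244 %


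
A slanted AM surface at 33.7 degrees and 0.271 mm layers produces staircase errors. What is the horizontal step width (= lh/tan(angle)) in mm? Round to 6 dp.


step = 0.271 / tan(33.7) = 0.406347 mm


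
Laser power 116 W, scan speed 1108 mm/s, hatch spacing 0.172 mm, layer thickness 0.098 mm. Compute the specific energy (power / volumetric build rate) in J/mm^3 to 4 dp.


Build rate = 1108 * 0.172 * 0.098 = 18.676448 mm^3/s
SE = 116 / 18.676448 = 6.211 J/mm^3


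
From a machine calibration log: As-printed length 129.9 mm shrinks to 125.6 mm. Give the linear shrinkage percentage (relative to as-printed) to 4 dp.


Shrinkage = ((129.9-125.6)/129.9)*100 = 3.3102 %


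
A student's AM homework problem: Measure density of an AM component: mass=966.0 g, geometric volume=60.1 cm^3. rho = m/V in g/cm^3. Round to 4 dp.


rho = 966.0 / 60.1 = 16.0732 g/cm^3


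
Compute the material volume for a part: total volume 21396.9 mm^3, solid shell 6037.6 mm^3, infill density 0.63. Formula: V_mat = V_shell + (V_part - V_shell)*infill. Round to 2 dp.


V_infill = (21396.9 - 6037.6) * 0.63 = 9676.36
V_total = 6037.6 + 9676.36 = 15713.96 mm^3


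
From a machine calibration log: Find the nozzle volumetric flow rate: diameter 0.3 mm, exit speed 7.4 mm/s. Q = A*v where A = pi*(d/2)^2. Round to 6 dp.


A = pi*(0.3/2)^2 = 0.07068583 mm^2
Q = 0.07068583 * 7.4 = 0.523075 mm^3/s


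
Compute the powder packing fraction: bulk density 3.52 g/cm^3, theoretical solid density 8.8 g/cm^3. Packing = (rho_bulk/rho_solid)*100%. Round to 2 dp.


Packing = (3.52/8.8)*100 = 40.0 %


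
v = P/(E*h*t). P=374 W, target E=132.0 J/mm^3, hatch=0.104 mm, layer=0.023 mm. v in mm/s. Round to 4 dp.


v = 374 / (132.0*0.104*0.023) = 1184.5039 mm/s


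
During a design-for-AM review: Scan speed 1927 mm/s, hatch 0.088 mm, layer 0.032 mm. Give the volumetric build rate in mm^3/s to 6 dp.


Rate = 1927 * 0.088 * 0.032 = 5.426432 mm^3/s


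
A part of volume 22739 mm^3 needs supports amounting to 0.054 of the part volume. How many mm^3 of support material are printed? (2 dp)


V_support = 22739 * 0.054 = 1227.91 mm^3


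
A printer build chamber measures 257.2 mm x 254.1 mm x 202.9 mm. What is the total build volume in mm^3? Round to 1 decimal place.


V = 257.2 * 254.1 * 202.9 = 13260432.1 mm^3


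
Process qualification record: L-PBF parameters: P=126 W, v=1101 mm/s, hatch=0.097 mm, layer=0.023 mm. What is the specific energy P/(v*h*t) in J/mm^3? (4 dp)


Build rate = 1101 * 0.097 * 0.023 = 2.456331 mm^3/s
SE = 126 / 2.456331 = 51.296 J/mm^3


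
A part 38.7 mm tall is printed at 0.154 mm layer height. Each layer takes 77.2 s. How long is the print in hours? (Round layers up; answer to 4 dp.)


Layers = ceil(38.7/0.154) = 252
t = 252 * 77.2 / 3600 = 5.404 hrs


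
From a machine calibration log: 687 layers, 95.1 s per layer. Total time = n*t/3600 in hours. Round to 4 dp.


t = 687 * 95.1 / 3600 = 18.1483 hrs


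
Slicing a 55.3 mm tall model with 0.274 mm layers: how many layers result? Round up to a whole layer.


Layers = ceil(55.3/0.274) = 202


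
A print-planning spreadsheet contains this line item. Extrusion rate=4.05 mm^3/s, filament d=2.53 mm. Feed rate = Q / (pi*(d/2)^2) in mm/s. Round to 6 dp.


A = pi*(2.53/2)^2 = 5.027255
v = 4.05 / 5.027255 = 0.805609 mm/s


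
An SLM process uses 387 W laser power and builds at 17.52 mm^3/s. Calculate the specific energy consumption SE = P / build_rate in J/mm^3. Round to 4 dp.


SE = 387 / 17.52 = 22.089 J/mm^3


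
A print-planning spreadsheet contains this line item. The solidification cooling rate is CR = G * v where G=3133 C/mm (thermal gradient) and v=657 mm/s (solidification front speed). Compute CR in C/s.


CR = 3133 * 657 = 2058381 C/s


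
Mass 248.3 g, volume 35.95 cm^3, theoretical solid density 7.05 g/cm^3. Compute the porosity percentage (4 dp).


rho_part = 248.3 / 35.95 = 6.90681502 g/cm^3
Porosity = (1 - 6.90681502/7.05)*100 = 2.031 %


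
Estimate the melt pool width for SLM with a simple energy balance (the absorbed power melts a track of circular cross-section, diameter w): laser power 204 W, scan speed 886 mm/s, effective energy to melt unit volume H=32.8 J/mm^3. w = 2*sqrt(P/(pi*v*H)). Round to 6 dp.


w = 2*sqrt(204/(pi*886*32.8)) = 0.09454 mm


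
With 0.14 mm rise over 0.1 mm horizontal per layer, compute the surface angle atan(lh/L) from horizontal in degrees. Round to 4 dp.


angle = atan(0.14/0.1) = 54.4623 degrees


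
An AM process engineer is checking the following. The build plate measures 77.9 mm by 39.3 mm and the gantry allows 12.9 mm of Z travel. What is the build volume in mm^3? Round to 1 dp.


V = 77.9 * 39.3 * 12.9 = 39493.0 mm^3


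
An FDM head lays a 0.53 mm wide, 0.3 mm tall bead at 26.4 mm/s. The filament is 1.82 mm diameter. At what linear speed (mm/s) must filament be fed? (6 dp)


Q = 0.53 * 0.3 * 26.4 = 4.1976 mm^3/s
A_fil = pi*(1.82/2)^2 = 2.60155288 mm^2
v_feed = 4.1976 / 2.60155288 = 1.613498 mm/s


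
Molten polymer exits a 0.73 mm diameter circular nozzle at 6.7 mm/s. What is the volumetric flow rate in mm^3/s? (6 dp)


A = pi*(0.73/2)^2 = 0.41853868 mm^2
Q = 0.41853868 * 6.7 = 2.804209 mm^3/s


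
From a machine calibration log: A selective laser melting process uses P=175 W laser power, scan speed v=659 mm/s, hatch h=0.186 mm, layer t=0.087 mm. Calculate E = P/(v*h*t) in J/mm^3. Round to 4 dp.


E = 175 / (659*0.186*0.087) = 16.4104 J/mm^3


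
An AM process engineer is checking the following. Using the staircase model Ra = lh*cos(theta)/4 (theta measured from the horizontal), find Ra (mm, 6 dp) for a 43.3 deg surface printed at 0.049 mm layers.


Ra = 0.049 * cos(43.3) / 4 = 0.008915 mm


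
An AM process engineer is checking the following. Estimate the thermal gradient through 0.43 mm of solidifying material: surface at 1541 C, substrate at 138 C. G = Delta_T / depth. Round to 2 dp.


G = (1541-138)/0.43 = 3262.79 C/mm


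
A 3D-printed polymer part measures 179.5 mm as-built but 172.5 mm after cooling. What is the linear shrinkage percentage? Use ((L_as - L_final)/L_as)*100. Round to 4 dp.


Shrinkage = ((179.5-172.5)/179.5)*100 = 3.8997 %


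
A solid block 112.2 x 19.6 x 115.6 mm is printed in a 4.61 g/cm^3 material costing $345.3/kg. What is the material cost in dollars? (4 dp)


V = 112.2 * 19.6 * 115.6 = 254218.272 mm^3 = 254.218272 cm^3
Mass = 254.218272 * 4.61 / 1000 = 1.17194623 kg
Cost = 1.17194623 * 345.3 = 404.673 $


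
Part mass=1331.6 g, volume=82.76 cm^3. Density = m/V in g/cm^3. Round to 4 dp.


rho = 1331.6 / 82.76 = 16.0899 g/cm^3


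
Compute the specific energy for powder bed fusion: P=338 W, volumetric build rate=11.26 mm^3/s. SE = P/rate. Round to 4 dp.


SE = 338 / 11.26 = 30.0178 J/mm^3


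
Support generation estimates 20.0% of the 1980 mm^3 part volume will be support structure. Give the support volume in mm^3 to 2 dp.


V_support = 1980 * 0.2 = 396.0 mm^3


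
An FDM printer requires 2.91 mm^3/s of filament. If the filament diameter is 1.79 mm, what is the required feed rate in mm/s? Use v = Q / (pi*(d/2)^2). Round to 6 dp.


A = pi*(1.79/2)^2 = 2.516494
v = 2.91 / 2.516494 = 1.156371 mm/s


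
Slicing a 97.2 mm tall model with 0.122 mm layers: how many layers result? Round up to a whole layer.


Layers = ceil(97.2/0.122) = 797


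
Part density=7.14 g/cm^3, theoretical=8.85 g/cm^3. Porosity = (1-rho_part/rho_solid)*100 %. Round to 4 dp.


Porosity = (1-7.14/8.85)*100 = 19.322 %


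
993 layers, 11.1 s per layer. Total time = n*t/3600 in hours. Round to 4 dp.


t = 993 * 11.1 / 3600 = 3.0618 hrs


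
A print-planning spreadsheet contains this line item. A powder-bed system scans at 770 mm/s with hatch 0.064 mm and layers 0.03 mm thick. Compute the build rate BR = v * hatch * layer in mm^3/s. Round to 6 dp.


Rate = 770 * 0.064 * 0.03 = 1.4784 mm^3/s


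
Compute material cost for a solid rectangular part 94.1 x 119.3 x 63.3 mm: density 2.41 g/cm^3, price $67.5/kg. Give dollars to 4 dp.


V = 94.1 * 119.3 * 63.3 = 710614.029 mm^3 = 710.614029 cm^3
Mass = 710.614029 * 2.41 / 1000 = 1.71257981 kg
Cost = 1.71257981 * 67.5 = 115.5991 $


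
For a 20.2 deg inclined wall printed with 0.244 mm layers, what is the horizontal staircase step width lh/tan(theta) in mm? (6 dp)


step = 0.244 / tan(20.2) = 0.663173 mm


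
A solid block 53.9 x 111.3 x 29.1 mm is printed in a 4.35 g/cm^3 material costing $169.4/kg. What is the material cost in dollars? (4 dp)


V = 53.9 * 111.3 * 29.1 = 174572.937 mm^3 = 174.572937 cm^3
Mass = 174.572937 * 4.35 / 1000 = 0.75939228 kg
Cost = 0.75939228 * 169.4 = 128.6411 $


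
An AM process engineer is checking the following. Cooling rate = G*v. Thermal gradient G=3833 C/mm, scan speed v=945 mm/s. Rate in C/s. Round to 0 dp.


CR = 3833 * 945 = 3622185 C/s


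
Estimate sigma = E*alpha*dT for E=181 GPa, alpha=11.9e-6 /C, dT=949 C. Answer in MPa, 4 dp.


sigma = 181*1000 * 11.9e-6 * 949 = 2044.0511 MPa


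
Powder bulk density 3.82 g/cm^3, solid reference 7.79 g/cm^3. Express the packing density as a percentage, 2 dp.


Packing = (3.82/7.79)*100 = 49.04 %


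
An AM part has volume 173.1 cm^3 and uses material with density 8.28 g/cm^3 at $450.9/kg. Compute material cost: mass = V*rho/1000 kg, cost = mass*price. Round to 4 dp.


Mass = 173.1*8.28/1000 = 1.433268 kg
Cost = 1.433268 * 450.9 = 646.2605 $
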